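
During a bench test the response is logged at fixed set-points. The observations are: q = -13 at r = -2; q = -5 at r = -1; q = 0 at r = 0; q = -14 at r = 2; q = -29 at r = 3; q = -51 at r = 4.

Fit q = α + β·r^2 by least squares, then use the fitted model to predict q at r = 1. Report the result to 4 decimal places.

q̂ = -4.0526

Setting ∂/∂α … = 0 gives: 6·α + 34·β = -112;  34·α + 370·β = -1190.
(Σ1 = 6, Σr^2 = 34, Σr^2·r^2 = 370, Σq = -112, Σr^2·q = -1190.)
Eliminating β: 370·(row 1) − 34·(row 2) gives 1064·α = 370·(-112) − 34·(-1190) = -980, so α = -35/38.
Then β = ((-1190) − 34·(-35/38))/370 = -119/38.
At r = 1: q̂ = (-35/38)·(1) + (-119/38)·(1) = -77/19.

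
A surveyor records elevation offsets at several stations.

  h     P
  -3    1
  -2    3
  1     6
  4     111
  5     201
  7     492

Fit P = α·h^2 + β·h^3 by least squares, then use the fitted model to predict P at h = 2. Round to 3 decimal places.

Setting ∂/∂α … = 0 gives: 3380·α + 20682·β = 30936;  20682·α + 138164·β = 200940.
(Σh^2·h^2 = 3380, Σh^2·h^3 = 20682, Σh^3·h^3 = 138164, Σh^2·P = 30936, Σh^3·P = 200940.)
det = 3380·138164 − 20682² = 39249196.
α = (30936·138164 − 20682·200940)/39249196 = 29600106/9812299; β = (3380·200940 − 20682·30936)/39249196 = 9839712/9812299.
At h = 2: P̂ = (29600106/9812299)·(4) + (9839712/9812299)·(8) = 197118120/9812299.

P̂ = 20.089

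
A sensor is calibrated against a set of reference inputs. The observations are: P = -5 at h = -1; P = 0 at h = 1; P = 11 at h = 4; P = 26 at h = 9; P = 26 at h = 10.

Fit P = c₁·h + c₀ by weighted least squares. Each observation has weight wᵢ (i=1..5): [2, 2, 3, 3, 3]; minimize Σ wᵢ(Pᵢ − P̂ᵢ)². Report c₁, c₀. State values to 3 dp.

c₁ = 2.946, c₀ = -1.867

Forming AᵀWA = [[595, 69]; [69, 13]] and AᵀWP = [1624, 179]ᵀ gives AᵀWA·[c₁, c₀]ᵀ = AᵀWP.
Determinant 595·13 − 69² = 2974.
c₁ = (1624·13 − 69·179)/2974 = 8761/2974; c₀ = (595·179 − 69·1624)/2974 = -5551/2974.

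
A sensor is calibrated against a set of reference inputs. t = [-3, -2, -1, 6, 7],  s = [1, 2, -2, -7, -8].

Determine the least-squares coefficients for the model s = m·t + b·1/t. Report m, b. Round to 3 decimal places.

Setting ∂/∂m … = 0 gives: 99·m + 5·b = -103;  5·m + (1243/882)·b = -23/14.
(Σt·t = 99, Σt·1/t = 5, Σ1/t·1/t = 1243/882, Σt·s = -103, Σ1/t·s = -23/14.)
Eliminating b: (1243/882)·(row 1) − 5·(row 2) gives (11223/98)·m = (1243/882)·(-103) − 5·(-23/14) = -60392/441, so m = -120784/101007.
Then b = ((-23/14) − 5·(-120784/101007))/(1243/882) = 34531/11223.

m = -1.196, b = 3.077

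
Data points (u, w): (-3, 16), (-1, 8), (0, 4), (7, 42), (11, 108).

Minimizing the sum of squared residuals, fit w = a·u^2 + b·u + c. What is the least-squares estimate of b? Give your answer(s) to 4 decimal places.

The normal system XᵀX·[a, b, c]ᵀ = Xᵀw is [[17124, 1646, 180]; [1646, 180, 14]; [180, 14, 5]]·[a, b, c]ᵀ = [15278, 1426, 178]ᵀ.
Solving the 3×3 system (Gaussian elimination) gives a = 236971/243139, b = -320207/243139, c = 1021372/243139.

b = -1.3170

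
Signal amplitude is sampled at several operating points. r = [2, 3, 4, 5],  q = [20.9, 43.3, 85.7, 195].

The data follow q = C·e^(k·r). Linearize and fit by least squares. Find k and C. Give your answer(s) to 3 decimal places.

k = 0.738, C = 4.707

Let Y = ln q. Fitting Y = k·r + ln C by least squares:
AᵀA = [[54.0000, 14.0000]; [14.0000, 4]], rhs = [61.5524, 16.5318]ᵀ  (here Σr = 14.0000, Σ(r)² = 54.0000, Σln q = 16.5318, Σr·ln q = 61.5524).
Δ = 54.0000·4 − (14.0000)² = 20.0000; k = (61.5524·4 − 14.0000·16.5318)/20.0000 = 0.73825, ln C = (54.0000·16.5318 − 14.0000·61.5524)/20.0000 = 1.54908, so C = exp(1.54908) = 4.70714.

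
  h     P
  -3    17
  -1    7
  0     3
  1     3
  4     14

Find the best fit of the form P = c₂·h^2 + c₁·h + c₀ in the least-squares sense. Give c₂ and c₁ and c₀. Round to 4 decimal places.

Forming MᵀM = [[339, 37, 27]; [37, 27, 1]; [27, 1, 5]] and MᵀP = [387, 1, 44]ᵀ gives MᵀM·[c₂, c₁, c₀]ᵀ = MᵀP.
Row-reducing yields c₂ = 5313/5224, c₁ = -7785/5224, c₀ = 9419/2612.

c₂ = 1.0170, c₁ = -1.4902, c₀ = 3.6060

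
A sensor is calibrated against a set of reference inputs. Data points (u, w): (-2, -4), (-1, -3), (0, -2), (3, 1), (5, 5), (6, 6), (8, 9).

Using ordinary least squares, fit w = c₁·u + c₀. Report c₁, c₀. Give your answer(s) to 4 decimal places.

c₁ = 1.3088, c₀ = -1.8382

The normal system MᵀM·[c₁, c₀]ᵀ = Mᵀw is [[139, 19]; [19, 7]]·[c₁, c₀]ᵀ = [147, 12]ᵀ.
Determinant 139·7 − 19² = 612.
c₁ = (147·7 − 19·12)/612 = 89/68; c₀ = (139·12 − 19·147)/612 = -125/68.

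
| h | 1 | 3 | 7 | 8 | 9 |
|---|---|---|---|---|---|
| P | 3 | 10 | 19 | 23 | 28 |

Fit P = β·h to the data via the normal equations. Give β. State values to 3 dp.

Sums needed: Σh·h = 204.
And Σh·P = 602.
Hence β = 602 / 204 ≈ 2.95098.

β = 2.951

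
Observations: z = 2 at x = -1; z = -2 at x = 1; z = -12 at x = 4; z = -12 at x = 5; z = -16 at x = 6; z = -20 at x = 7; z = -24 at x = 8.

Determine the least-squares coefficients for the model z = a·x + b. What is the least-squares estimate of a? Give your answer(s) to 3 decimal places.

a = -2.838

The normal equations are: 192·a + 30·b = -540;  30·a + 7·b = -84.
(Σx·x = 192, Σx = 30, Σ1 = 7, Σx·z = -540, Σz = -84.)
Determinant 192·7 − 30² = 444.
a = ((-540)·7 − 30·(-84))/444 = -105/37; b = (192·(-84) − 30·(-540))/444 = 6/37.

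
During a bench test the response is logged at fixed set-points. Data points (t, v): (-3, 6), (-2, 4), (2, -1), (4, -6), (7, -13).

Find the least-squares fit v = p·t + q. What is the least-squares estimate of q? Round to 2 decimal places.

q = 0.94

The normal system MᵀM·[p, q]ᵀ = Mᵀv is [[82, 8]; [8, 5]]·[p, q]ᵀ = [-143, -10]ᵀ.
Eliminating q: 5·(row 1) − 8·(row 2) gives 346·p = 5·(-143) − 8·(-10) = -635, so p = -635/346.
Then q = ((-10) − 8·(-635/346))/5 = 162/173.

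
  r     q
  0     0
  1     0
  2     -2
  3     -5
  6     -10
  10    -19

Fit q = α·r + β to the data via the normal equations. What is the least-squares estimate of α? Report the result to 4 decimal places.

α = -1.9760

Sums needed: Σr·r = 150, Σr = 22, Σ1 = 6.
For Mᵀq: Σr·q = -269, Σq = -36.
MᵀM·[α, β]ᵀ = Mᵀq becomes [[150, 22]; [22, 6]]·[α, β]ᵀ = [-269, -36]ᵀ.
Determinant 150·6 − 22² = 416.
α = ((-269)·6 − 22·(-36))/416 = -411/208; β = (150·(-36) − 22·(-269))/416 = 259/208.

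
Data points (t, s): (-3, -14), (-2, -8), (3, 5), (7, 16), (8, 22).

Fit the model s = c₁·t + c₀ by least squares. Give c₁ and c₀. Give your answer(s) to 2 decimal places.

c₁ = 3.03, c₀ = -3.67

The normal system XᵀX·[c₁, c₀]ᵀ = Xᵀs is [[135, 13]; [13, 5]]·[c₁, c₀]ᵀ = [361, 21]ᵀ.
Δ = 135·5 − 13² = 506.
c₁ = (361·5 − 13·21)/506 = 766/253; c₀ = (135·21 − 13·361)/506 = -929/253.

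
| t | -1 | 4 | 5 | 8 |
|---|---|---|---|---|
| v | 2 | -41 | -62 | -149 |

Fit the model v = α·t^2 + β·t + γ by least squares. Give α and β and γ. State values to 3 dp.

α = -2.041, β = -2.490, γ = 1.556

Setting ∂/∂α … = 0 gives: 4978·α + 700·β + 106·γ = -11740;  700·α + 106·β + 16·γ = -1668;  106·α + 16·β + 4·γ = -250.
(Σt^2·t^2 = 4978, Σt^2·t = 700, Σt^2 = 106, Σt·t = 106, Σt = 16, Σ1 = 4, Σt^2·v = -11740, Σt·v = -1668, Σv = -250.)
Solving the 3×3 system (Gaussian elimination) gives α = -5077/2487, β = -2064/829, γ = 3871/2487.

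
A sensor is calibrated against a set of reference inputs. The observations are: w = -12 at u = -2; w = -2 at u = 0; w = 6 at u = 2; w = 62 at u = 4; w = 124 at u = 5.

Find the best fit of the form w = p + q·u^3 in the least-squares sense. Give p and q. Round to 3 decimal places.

Normal-equation sums: Σ1 = 5, Σu^3 = 189, Σu^3·u^3 = 19849.
And Σw = 178, Σu^3·w = 19612.
XᵀX·[p, q]ᵀ = Xᵀw becomes [[5, 189]; [189, 19849]]·[p, q]ᵀ = [178, 19612]ᵀ.
Determinant 5·19849 − 189² = 63524.
p = (178·19849 − 189·19612)/63524 = -86773/31762; q = (5·19612 − 189·178)/63524 = 32209/31762.

p = -2.732, q = 1.014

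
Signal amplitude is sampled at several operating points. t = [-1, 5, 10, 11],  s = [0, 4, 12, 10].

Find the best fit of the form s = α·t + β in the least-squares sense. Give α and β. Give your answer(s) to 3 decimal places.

α = 0.964, β = 0.474

With design matrix M, MᵀM = [[247, 25]; [25, 4]] and Mᵀs = [250, 26]ᵀ.
Determinant 247·4 − 25² = 363.
α = (250·4 − 25·26)/363 = 350/363; β = (247·26 − 25·250)/363 = 172/363.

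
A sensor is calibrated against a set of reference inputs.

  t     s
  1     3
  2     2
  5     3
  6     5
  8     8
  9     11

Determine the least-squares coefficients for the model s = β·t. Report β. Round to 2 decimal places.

XᵀX·[β]ᵀ = Xᵀs reads: 211·β = 215.
(Σt·t = 211, Σt·s = 215.)
Hence β = 215 / 211 ≈ 1.01896.

β = 1.02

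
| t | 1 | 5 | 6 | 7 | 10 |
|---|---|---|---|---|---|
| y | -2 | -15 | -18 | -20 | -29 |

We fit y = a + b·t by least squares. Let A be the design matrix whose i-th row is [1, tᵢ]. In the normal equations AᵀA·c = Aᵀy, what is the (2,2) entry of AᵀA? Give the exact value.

211

Row 2 ↔ basis t, column 2 ↔ basis t, so (AᵀA)_{2,2} = Σᵢ (t)·(t) = (1)·(1) + (5)·(5) + (6)·(6) + (7)·(7) + (10)·(10) = 211.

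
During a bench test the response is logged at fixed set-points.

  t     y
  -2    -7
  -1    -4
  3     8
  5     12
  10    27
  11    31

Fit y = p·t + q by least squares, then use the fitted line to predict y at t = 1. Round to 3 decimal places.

Setting ∂/∂p … = 0 gives: 260·p + 26·q = 713;  26·p + 6·q = 67.
Determinant 260·6 − 26² = 884.
p = (713·6 − 26·67)/884 = 634/221; q = (260·67 − 26·713)/884 = -43/34.
At t = 1: ŷ = (634/221)·(1) + (-43/34)·(1) = 709/442.

ŷ = 1.604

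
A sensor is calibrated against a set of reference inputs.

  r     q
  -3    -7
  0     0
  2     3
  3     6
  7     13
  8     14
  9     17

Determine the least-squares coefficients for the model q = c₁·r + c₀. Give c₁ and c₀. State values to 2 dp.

c₁ = 1.93, c₀ = -0.59

The normal system MᵀM·[c₁, c₀]ᵀ = Mᵀq is [[216, 26]; [26, 7]]·[c₁, c₀]ᵀ = [401, 46]ᵀ.
det = 216·7 − 26² = 836.
c₁ = (401·7 − 26·46)/836 = 1611/836; c₀ = (216·46 − 26·401)/836 = -245/418.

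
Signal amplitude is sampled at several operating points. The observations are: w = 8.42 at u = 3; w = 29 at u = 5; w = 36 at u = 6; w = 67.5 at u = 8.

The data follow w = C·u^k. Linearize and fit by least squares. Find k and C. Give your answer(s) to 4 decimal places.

With ln wᵢ as the transformed response and ln uᵢ as the regressor:
Σln u = 6.5793, Σ(ln u)² = 11.3317, Σln w = 13.2936, Σln u·ln w = 22.9398.
Equations: 11.3317·k + 6.5793·ln C = 22.9398;  6.5793·k + 4·ln C = 13.2936.
Slope k = (n·Σln u·ln w − Σln u·Σln w)/(n·Σ(ln u)² − (Σln u)²) = (4·22.9398 − 6.5793·13.2936)/2.0403 = 2.10641; ln C = (Σln w − k·Σln u)/n = -0.14126, so C = exp(-0.14126) = 0.86827.

k = 2.1064, C = 0.8683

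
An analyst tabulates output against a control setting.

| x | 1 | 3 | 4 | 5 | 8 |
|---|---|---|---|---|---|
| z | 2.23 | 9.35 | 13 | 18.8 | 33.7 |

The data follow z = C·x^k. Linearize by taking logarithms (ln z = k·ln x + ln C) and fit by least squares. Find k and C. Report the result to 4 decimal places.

k = 1.3076, C = 2.2169

Taking logs, ln z = k·ln x + ln C, so regress ln z on ln x.
Σln x = 6.1738, Σ(ln x)² = 10.0431, Σln z = 12.0537, Σln x·ln z = 18.0479.
Equations: 10.0431·k + 6.1738·ln C = 18.0479;  6.1738·k + 5·ln C = 12.0537.
Slope k = (n·Σln x·ln z − Σln x·Σln z)/(n·Σ(ln x)² − (Σln x)²) = (5·18.0479 − 6.1738·12.0537)/12.1000 = 1.30765; ln C = (Σln z − k·Σln x)/n = 0.79611, so C = exp(0.79611) = 2.21690.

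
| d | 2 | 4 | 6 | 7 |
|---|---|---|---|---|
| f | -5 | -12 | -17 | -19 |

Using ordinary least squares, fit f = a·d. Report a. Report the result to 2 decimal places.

The normal equations are: 105·a = -293.
(Σd·d = 105, Σd·f = -293.)
a = (-293)/105 = -2.79048.

a = -2.79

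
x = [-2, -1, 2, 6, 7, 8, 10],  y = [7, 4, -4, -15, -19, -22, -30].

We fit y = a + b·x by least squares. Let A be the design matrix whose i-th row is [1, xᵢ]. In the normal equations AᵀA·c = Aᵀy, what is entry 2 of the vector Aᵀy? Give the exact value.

-725

Entry 2 ↔ basis x, so (Aᵀy)_{2} = Σᵢ (x)·yᵢ = (-2)·(7) + (-1)·(4) + (2)·(-4) + (6)·(-15) + (7)·(-19) + (8)·(-22) + (10)·(-30) = -725.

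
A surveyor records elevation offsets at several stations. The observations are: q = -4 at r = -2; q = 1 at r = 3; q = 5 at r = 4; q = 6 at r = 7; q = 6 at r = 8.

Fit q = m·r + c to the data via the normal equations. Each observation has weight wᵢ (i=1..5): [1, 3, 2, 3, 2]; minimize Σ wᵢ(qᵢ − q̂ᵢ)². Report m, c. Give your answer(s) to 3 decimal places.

m = 1.027, c = -1.308

Forming MᵀWM = [[338, 52]; [52, 11]] and MᵀWq = [279, 39]ᵀ gives MᵀWM·[m, c]ᵀ = MᵀWq.
Eliminating c: 11·(row 1) − 52·(row 2) gives 1014·m = 11·279 − 52·39 = 1041, so m = 347/338.
Then c = (39 − 52·(347/338))/11 = -17/13.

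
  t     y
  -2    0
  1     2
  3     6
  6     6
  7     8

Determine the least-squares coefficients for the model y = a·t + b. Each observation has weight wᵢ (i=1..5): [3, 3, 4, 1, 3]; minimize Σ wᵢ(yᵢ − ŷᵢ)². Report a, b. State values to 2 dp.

a = 0.90, b = 1.96

From the data, Σwᵢ·t·t = 234, Σwᵢ·t = 36, Σwᵢ·1 = 14.
Right-hand side: Σwᵢ·t·y = 282, Σwᵢ·y = 60.
Normal equations: [[234, 36]; [36, 14]]·[a, b]ᵀ = [282, 60]ᵀ.
det = 234·14 − 36² = 1980.
a = (282·14 − 36·60)/1980 = 149/165; b = (234·60 − 36·282)/1980 = 108/55.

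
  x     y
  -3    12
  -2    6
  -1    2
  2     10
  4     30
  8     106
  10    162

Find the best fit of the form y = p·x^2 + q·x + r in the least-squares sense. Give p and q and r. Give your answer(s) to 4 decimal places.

p = 1.4954, q = 1.0615, r = 1.8285

Normal-equation sums: Σx^2·x^2 = 14466, Σx^2·x = 1548, Σx^2 = 198, Σx·x = 198, Σx = 18, Σ1 = 7.
And Σx^2·y = 23638, Σx·y = 2558, Σy = 328.
Normal equations: [[14466, 1548, 198]; [1548, 198, 18]; [198, 18, 7]]·[p, q, r]ᵀ = [23638, 2558, 328]ᵀ.
Row-reducing yields p = 77285/51681, q = 164573/155043, r = 4500/2461.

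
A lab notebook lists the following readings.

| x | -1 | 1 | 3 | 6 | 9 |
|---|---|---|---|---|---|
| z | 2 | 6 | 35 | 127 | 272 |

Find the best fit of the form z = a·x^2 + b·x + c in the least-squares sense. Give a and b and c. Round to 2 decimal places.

Forming MᵀM = [[7940, 972, 128]; [972, 128, 18]; [128, 18, 5]] and Mᵀz = [26927, 3319, 442]ᵀ gives MᵀM·[a, b, c]ᵀ = Mᵀz.
Inverting the 3×3 Gram matrix, [a, b, c]ᵀ = [32317/10434, 15901/6956, 9185/10434]ᵀ.

a = 3.10, b = 2.29, c = 0.88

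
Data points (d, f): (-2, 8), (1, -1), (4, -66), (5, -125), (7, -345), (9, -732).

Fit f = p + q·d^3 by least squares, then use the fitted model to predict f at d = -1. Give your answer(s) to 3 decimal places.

f̂ = 0.627

Forming MᵀM = [[6, 1254]; [1254, 668876]] and Mᵀf = [-1261, -671877]ᵀ gives MᵀM·[p, q]ᵀ = Mᵀf.
Δ = 6·668876 − 1254² = 2440740.
p = ((-1261)·668876 − 1254·(-671877))/2440740 = -24181/64230; q = (6·(-671877) − 1254·(-1261))/2440740 = -204164/203395.
At d = -1: f̂ = (-24181/64230)·(1) + (-204164/203395)·(-1) = 153109/244074.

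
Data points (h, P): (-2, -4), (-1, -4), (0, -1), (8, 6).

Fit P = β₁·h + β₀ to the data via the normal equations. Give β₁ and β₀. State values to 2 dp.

XᵀX·[β₁, β₀]ᵀ = XᵀP reads: 69·β₁ + 5·β₀ = 60;  5·β₁ + 4·β₀ = -3.
det = 69·4 − 5² = 251.
β₁ = (60·4 − 5·(-3))/251 = 255/251; β₀ = (69·(-3) − 5·60)/251 = -507/251.

β₁ = 1.02, β₀ = -2.02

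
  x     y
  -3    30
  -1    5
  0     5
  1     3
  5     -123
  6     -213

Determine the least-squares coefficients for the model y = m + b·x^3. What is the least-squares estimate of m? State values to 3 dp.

Normal-equation sums: Σ1 = 6, Σx^3 = 314, Σx^3·x^3 = 63012.
And Σy = -293, Σx^3·y = -62195.
Normal equations: [[6, 314]; [314, 63012]]·[m, b]ᵀ = [-293, -62195]ᵀ.
Δ = 6·63012 − 314² = 279476.
m = ((-293)·63012 − 314·(-62195))/279476 = 533357/139738; b = (6·(-62195) − 314·(-293))/279476 = -70292/69869.

m = 3.817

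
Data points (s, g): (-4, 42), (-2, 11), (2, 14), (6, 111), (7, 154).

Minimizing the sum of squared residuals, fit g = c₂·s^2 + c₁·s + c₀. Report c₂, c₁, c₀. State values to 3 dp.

Entries of MᵀM: Σs^2·s^2 = 3985, Σs^2·s = 495, Σs^2 = 109, Σs·s = 109, Σs = 9, Σ1 = 5.
Right-hand side: Σs^2·g = 12314, Σs·g = 1582, Σg = 332.
MᵀM·[c₂, c₁, c₀]ᵀ = Mᵀg becomes [[3985, 495, 109]; [495, 109, 9]; [109, 9, 5]]·[c₂, c₁, c₀]ᵀ = [12314, 1582, 332]ᵀ.
Solving the 3×3 system (Gaussian elimination) gives c₂ = 221189/75019, c₁ = 83593/75019, c₀ = 8874/75019.

c₂ = 2.948, c₁ = 1.114, c₀ = 0.118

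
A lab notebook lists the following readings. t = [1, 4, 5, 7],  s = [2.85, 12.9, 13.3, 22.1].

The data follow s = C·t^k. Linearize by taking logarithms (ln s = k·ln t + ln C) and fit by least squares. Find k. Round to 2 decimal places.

k = 1.03

With ln sᵢ as the transformed response and ln tᵢ as the regressor:
XᵀX = [[8.2987, 4.9416]; [4.9416, 4]], rhs = [13.7336, 9.2879]ᵀ  (here Σln t = 4.9416, Σ(ln t)² = 8.2987, Σln s = 9.2879, Σln t·ln s = 13.7336).
Slope k = (n·Σln t·ln s − Σln t·Σln s)/(n·Σ(ln t)² − (Σln t)²) = (4·13.7336 − 4.9416·9.2879)/8.7748 = 1.02989; ln C = (Σln s − k·Σln t)/n = 1.04964.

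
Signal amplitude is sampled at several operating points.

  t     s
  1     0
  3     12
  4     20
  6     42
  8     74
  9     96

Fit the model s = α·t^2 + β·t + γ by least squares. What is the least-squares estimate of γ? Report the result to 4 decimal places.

γ = -1.0765

Entries of XᵀX: Σt^2·t^2 = 12291, Σt^2·t = 1549, Σt^2 = 207, Σt·t = 207, Σt = 31, Σ1 = 6.
Right-hand side: Σt^2·s = 14452, Σt·s = 1824, Σs = 244.
Row-reducing yields α = 6237/5624, β = 3791/5624, γ = -3027/2812.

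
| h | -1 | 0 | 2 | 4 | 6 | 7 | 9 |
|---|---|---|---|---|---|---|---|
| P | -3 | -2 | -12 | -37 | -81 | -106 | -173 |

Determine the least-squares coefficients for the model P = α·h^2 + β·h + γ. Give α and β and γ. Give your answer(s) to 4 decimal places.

The normal system AᵀA·[α, β, γ]ᵀ = AᵀP is [[10531, 1359, 187]; [1359, 187, 27]; [187, 27, 7]]·[α, β, γ]ᵀ = [-22766, -2954, -414]ᵀ.
Solving the 3×3 system (Gaussian elimination) gives α = -45710/22737, β = -6869/7579, γ = -44137/22737.

α = -2.0104, β = -0.9063, γ = -1.9412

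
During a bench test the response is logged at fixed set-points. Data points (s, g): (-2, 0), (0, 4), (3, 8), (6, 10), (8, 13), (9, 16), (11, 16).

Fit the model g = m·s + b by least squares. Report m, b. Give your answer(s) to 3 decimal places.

m = 1.236, b = 3.393

The normal system XᵀX·[m, b]ᵀ = Xᵀg is [[315, 35]; [35, 7]]·[m, b]ᵀ = [508, 67]ᵀ.
Determinant 315·7 − 35² = 980.
m = (508·7 − 35·67)/980 = 173/140; b = (315·67 − 35·508)/980 = 95/28.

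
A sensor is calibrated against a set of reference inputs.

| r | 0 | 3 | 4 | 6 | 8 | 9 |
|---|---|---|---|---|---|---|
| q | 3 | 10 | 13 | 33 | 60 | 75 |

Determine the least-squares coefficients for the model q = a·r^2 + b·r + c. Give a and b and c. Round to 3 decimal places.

a = 1.031, b = -1.234, c = 3.103

Setting ∂/∂a … = 0 gives: 12290·a + 1548·b + 206·c = 11401;  1548·a + 206·b + 30·c = 1435;  206·a + 30·b + 6·c = 194.
Solving the 3×3 system (Gaussian elimination) gives a = 5269/5110, b = -901/730, c = 7928/2555.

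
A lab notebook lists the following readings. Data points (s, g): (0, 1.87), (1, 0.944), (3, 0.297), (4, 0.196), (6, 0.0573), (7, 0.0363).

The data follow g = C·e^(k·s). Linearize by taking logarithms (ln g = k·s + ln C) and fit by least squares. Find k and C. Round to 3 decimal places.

Linearized form: ln g = k·s + ln C. From the 6 transformed points,
Σs = 21.0000, Σ(s)² = 111.0000, Σln g = -8.4507, Σs·ln g = -50.5866.
Equations: 111.0000·k + 21.0000·ln C = -50.5866;  21.0000·k + 6·ln C = -8.4507.
Δ = 111.0000·6 − (21.0000)² = 225.0000; k = (-50.5866·6 − 21.0000·-8.4507)/225.0000 = -0.56024, ln C = (111.0000·-8.4507 − 21.0000·-50.5866)/225.0000 = 0.55238, so C = exp(0.55238) = 1.73738.

k = -0.560, C = 1.737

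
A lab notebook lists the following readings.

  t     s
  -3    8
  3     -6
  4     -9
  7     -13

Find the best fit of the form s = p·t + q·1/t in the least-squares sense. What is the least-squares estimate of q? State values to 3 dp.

Normal-equation sums: Σt·t = 83, Σt·1/t = 4, Σ1/t·1/t = 2153/7056.
For Xᵀs: Σt·s = -169, Σ1/t·s = -737/84.
So XᵀX·[p, q]ᵀ = Xᵀs: [[83, 4]; [4, 2153/7056]]·[p, q]ᵀ = [-169, -737/84]ᵀ.
Eliminating q: (2153/7056)·(row 1) − 4·(row 2) gives (65803/7056)·p = (2153/7056)·(-169) − 4·(-737/84) = -116225/7056, so p = -116225/65803.
Then q = ((-737/84) − 4·(-116225/65803))/(2153/7056) = -368508/65803.

q = -5.600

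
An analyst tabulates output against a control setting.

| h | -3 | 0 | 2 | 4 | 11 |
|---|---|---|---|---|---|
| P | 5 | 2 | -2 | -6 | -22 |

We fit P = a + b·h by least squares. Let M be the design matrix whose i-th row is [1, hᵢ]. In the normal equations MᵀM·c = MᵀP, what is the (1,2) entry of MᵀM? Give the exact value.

14

Row 1 ↔ basis 1, column 2 ↔ basis h, so (MᵀM)_{1,2} = Σᵢ h = (1)·(-3) + (1)·(0) + (1)·(2) + (1)·(4) + (1)·(11) = 14.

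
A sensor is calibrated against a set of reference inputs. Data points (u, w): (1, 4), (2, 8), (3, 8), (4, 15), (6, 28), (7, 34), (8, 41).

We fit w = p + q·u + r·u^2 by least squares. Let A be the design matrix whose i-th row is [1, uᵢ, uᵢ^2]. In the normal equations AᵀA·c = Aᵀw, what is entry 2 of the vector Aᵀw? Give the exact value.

838

Entry 2 ↔ basis u, so (Aᵀw)_{2} = Σᵢ (u)·wᵢ = (1)·(4) + (2)·(8) + (3)·(8) + (4)·(15) + (6)·(28) + (7)·(34) + (8)·(41) = 838.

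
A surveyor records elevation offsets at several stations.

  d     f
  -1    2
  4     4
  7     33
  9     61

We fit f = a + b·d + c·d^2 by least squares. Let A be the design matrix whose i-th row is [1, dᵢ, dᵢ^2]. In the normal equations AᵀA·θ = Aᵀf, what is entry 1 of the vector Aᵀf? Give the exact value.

100

Entry 1 ↔ basis 1, so (Aᵀf)_{1} = Σᵢ fᵢ = (1)·(2) + (1)·(4) + (1)·(33) + (1)·(61) = 100.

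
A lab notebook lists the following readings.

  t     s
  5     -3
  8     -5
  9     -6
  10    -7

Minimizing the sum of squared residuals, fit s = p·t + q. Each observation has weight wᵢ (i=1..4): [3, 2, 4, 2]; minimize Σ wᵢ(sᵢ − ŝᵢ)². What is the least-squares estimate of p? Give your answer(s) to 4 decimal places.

p = -0.7757

Entries of AᵀWA: Σwᵢ·t·t = 727, Σwᵢ·t = 87, Σwᵢ·1 = 11.
And Σwᵢ·t·s = -481, Σwᵢ·s = -57.
AᵀWA·[p, q]ᵀ = AᵀWs becomes [[727, 87]; [87, 11]]·[p, q]ᵀ = [-481, -57]ᵀ.
Determinant 727·11 − 87² = 428.
p = ((-481)·11 − 87·(-57))/428 = -83/107; q = (727·(-57) − 87·(-481))/428 = 102/107.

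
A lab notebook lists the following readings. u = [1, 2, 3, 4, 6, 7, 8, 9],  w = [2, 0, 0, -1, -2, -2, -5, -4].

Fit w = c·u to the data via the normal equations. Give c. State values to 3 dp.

c = -0.400

With design matrix M, MᵀM = [[260]] and Mᵀw = [-104]ᵀ.
Hence c = -104 / 260 ≈ -0.4.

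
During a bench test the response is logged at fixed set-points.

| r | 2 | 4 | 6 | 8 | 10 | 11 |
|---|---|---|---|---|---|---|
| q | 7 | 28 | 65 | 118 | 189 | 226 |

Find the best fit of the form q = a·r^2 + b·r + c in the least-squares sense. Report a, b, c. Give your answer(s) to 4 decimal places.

a = 1.9712, b = -1.1194, c = 1.1199

Compute the Gram sums: Σr^2·r^2 = 30305, Σr^2·r = 3131, Σr^2 = 341, Σr·r = 341, Σr = 41, Σ1 = 6.
For Aᵀq: Σr^2·q = 56614, Σr·q = 5836, Σq = 633.
Normal equations: [[30305, 3131, 341]; [3131, 341, 41]; [341, 41, 6]]·[a, b, c]ᵀ = [56614, 5836, 633]ᵀ.
Inverting the 3×3 Gram matrix, [a, b, c]ᵀ = [4585/2326, -13019/11630, 6512/5815]ᵀ.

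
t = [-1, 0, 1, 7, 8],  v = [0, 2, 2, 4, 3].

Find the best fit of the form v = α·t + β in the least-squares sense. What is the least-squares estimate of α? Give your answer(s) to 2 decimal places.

With design matrix M, MᵀM = [[115, 15]; [15, 5]] and Mᵀv = [54, 11]ᵀ.
Δ = 115·5 − 15² = 350.
α = (54·5 − 15·11)/350 = 3/10; β = (115·11 − 15·54)/350 = 13/10.

α = 0.30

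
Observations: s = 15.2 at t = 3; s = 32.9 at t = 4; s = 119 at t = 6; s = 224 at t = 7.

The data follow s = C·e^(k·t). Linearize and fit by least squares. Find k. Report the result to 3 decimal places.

k = 0.667

Linearized form: ln s = k·t + ln C. From the 4 transformed points,
Σt = 20.0000, Σ(t)² = 110.0000, Σln s = 16.4055, Σt·ln s = 88.6940.
Equations: 110.0000·k + 20.0000·ln C = 88.6940;  20.0000·k + 4·ln C = 16.4055.
Slope k = (n·Σt·ln s − Σt·Σln s)/(n·Σ(t)² − (Σt)²) = (4·88.6940 − 20.0000·16.4055)/40.0000 = 0.66664; ln C = (Σln s − k·Σt)/n = 0.76821.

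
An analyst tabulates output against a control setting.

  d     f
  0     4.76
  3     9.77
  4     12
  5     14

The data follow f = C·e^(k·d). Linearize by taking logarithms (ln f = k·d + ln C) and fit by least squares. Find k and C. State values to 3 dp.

Let Y = ln f. Fitting Y = k·d + ln C by least squares:
Over the data: Σd = 12.0000, Σ(d)² = 50.0000, Σln f = 8.9635, Σd·ln f = 29.9729.
Normal system: [[50.0000, 12.0000]; [12.0000, 4]]·[k, ln C]ᵀ = [29.9729, 8.9635]ᵀ.
Solving (det = 56.0000): k = 0.22016, ln C = 1.58039, so C = exp(1.58039) = 4.85687.

k = 0.220, C = 4.857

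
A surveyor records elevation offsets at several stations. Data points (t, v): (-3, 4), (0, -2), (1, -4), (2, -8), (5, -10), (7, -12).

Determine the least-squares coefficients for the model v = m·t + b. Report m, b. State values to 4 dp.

m = -1.5938, b = -2.1458

With design matrix A, AᵀA = [[88, 12]; [12, 6]] and Aᵀv = [-166, -32]ᵀ.
Eliminating b: 6·(row 1) − 12·(row 2) gives 384·m = 6·(-166) − 12·(-32) = -612, so m = -51/32.
Then b = ((-32) − 12·(-51/32))/6 = -103/48.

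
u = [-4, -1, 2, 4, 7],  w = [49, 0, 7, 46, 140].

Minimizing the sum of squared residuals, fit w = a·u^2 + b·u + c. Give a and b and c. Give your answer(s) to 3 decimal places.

The normal equations are: 2930·a + 350·b + 86·c = 8408;  350·a + 86·b + 8·c = 982;  86·a + 8·b + 5·c = 242.
Solving the 3×3 system (Gaussian elimination) gives a = 8539/2828, b = -5393/8484, c = -10679/4242.

a = 3.019, b = -0.636, c = -2.517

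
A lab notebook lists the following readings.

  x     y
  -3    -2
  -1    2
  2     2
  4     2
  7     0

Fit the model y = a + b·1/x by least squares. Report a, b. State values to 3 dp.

a = 0.833, b = 0.369

Entries of AᵀA: Σ1 = 5, Σ1/x = -37/84, Σ1/x·1/x = 10189/7056.
Right-hand side: Σy = 4, Σ1/x·y = 1/6.
Normal equations: [[5, -37/84]; [-37/84, 10189/7056]]·[a, b]ᵀ = [4, 1/6]ᵀ.
Determinant 5·(10189/7056) − (-37/84)² = 6197/882.
a = (4·(10189/7056) − (-37/84)·(1/6))/(6197/882) = 20637/24788; b = (5·(1/6) − (-37/84)·4)/(6197/882) = 2289/6197.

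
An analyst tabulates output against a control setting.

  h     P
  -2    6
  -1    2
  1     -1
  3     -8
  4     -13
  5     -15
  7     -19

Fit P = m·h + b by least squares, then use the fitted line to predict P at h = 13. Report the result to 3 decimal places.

The normal system AᵀA·[m, b]ᵀ = AᵀP is [[105, 17]; [17, 7]]·[m, b]ᵀ = [-299, -48]ᵀ.
Eliminating b: 7·(row 1) − 17·(row 2) gives 446·m = 7·(-299) − 17·(-48) = -1277, so m = -1277/446.
Then b = ((-48) − 17·(-1277/446))/7 = 43/446.
At h = 13: P̂ = (-1277/446)·(13) + (43/446)·(1) = -8279/223.

P̂ = -37.126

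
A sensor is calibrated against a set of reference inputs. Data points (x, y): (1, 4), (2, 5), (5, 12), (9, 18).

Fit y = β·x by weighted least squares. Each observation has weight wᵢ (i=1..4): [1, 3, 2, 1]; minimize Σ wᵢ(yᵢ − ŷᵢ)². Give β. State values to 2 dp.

MᵀWM·[β]ᵀ = MᵀWy reads: 144·β = 316.
(Σwᵢ·x·x = 144, Σwᵢ·x·y = 316.)
Hence β = 316 / 144 ≈ 2.19444.

β = 2.19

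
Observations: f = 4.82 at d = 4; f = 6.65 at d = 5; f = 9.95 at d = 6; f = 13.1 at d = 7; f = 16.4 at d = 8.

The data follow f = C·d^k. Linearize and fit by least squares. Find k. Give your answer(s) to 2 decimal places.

With ln fᵢ as the transformed response and ln dᵢ as the regressor:
Σln d = 8.8128, Σ(ln d)² = 15.8331, Σln f = 11.1349, Σln d·ln f = 20.1691.
Equations: 15.8331·k + 8.8128·ln C = 20.1691;  8.8128·k + 5·ln C = 11.1349.
Slope k = (n·Σln d·ln f − Σln d·Σln f)/(n·Σ(ln d)² − (Σln d)²) = (5·20.1691 − 8.8128·11.1349)/1.4995 = 1.81123; ln C = (Σln f − k·Σln d)/n = -0.96544.

k = 1.81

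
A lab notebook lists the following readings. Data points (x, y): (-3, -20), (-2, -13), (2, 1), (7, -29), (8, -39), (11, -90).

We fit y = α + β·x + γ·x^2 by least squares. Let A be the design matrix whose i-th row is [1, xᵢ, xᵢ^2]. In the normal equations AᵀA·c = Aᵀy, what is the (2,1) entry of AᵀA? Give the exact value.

23

Row 2 ↔ basis x, column 1 ↔ basis 1, so (AᵀA)_{2,1} = Σᵢ x = (-3)·(1) + (-2)·(1) + (2)·(1) + (7)·(1) + (8)·(1) + (11)·(1) = 23.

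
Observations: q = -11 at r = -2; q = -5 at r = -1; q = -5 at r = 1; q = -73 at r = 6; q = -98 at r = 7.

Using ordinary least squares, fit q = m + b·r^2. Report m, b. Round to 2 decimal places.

From the data, Σ1 = 5, Σr^2 = 91, Σr^2·r^2 = 3715.
For Xᵀq: Σq = -192, Σr^2·q = -7484.
XᵀX·[m, b]ᵀ = Xᵀq becomes [[5, 91]; [91, 3715]]·[m, b]ᵀ = [-192, -7484]ᵀ.
Δ = 5·3715 − 91² = 10294.
m = ((-192)·3715 − 91·(-7484))/10294 = -16118/5147; b = (5·(-7484) − 91·(-192))/10294 = -9974/5147.

m = -3.13, b = -1.94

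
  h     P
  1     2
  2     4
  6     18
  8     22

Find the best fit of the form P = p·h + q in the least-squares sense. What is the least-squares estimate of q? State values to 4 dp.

q = -1.2824

Compute the Gram sums: Σh·h = 105, Σh = 17, Σ1 = 4.
And Σh·P = 294, ΣP = 46.
det = 105·4 − 17² = 131.
p = (294·4 − 17·46)/131 = 394/131; q = (105·46 − 17·294)/131 = -168/131.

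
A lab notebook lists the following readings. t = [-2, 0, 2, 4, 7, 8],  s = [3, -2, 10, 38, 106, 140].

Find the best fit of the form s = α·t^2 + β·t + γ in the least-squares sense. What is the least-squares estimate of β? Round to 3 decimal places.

Normal-equation sums: Σt^2·t^2 = 6785, Σt^2·t = 919, Σt^2 = 137, Σt·t = 137, Σt = 19, Σ1 = 6.
Moment sums: Σt^2·s = 14814, Σt·s = 2028, Σs = 295.
Inverting the 3×3 Gram matrix, [α, β, γ]ᵀ = [89981/45580, 80709/45580, -17282/11395]ᵀ.

β = 1.771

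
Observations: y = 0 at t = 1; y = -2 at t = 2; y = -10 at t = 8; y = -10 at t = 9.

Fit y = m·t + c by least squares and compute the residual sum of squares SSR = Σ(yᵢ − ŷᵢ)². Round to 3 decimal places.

SSR = 1.080

Entries of XᵀX: Σt·t = 150, Σt = 20, Σ1 = 4.
And Σt·y = -174, Σy = -22.
Δ = 150·4 − 20² = 200.
m = ((-174)·4 − 20·(-22))/200 = -32/25; c = (150·(-22) − 20·(-174))/200 = 9/10.
Residuals: 19/50, -17/50, -33/50, 31/50; SSR = 27/25.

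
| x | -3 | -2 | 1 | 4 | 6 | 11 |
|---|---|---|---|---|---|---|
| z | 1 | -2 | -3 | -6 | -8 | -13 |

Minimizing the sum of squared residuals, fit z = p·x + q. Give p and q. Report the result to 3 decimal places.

p = -0.930, q = -2.531

With design matrix A, AᵀA = [[187, 17]; [17, 6]] and Aᵀz = [-217, -31]ᵀ.
det = 187·6 − 17² = 833.
p = ((-217)·6 − 17·(-31))/833 = -775/833; q = (187·(-31) − 17·(-217))/833 = -124/49.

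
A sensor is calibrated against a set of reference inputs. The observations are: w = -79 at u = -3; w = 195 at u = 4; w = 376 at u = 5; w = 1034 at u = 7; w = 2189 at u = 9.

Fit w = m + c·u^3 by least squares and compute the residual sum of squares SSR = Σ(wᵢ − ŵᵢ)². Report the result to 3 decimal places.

Setting ∂/∂m … = 0 gives: 5·m + 1234·c = 3715;  1234·m + 669540·c = 2012056.
(Σ1 = 5, Σu^3 = 1234, Σu^3·u^3 = 669540, Σw = 3715, Σu^3·w = 2012056.)
Δ = 5·669540 − 1234² = 1824944.
m = (3715·669540 − 1234·2012056)/1824944 = 1115999/456236; c = (5·2012056 − 1234·3715)/1824944 = 2737985/912472.
Residuals: -391691/912472, 234501/456236, -1390651/912472, 2135195/912472, -821855/912472; SSR = 4132619/456236.

SSR = 9.058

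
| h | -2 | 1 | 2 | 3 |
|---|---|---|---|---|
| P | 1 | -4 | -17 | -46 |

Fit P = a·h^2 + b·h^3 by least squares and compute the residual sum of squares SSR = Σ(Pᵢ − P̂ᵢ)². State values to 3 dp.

The normal system MᵀM·[a, b]ᵀ = MᵀP is [[114, 244]; [244, 858]]·[a, b]ᵀ = [-482, -1390]ᵀ.
Δ = 114·858 − 244² = 38276.
a = ((-482)·858 − 244·(-1390))/38276 = -2657/1367; b = (114·(-1390) − 244·(-482))/38276 = -1459/1367.
Residuals: 323/1367, -1352/1367, -939/1367, 424/1367; SSR = 2190/1367.

SSR = 1.602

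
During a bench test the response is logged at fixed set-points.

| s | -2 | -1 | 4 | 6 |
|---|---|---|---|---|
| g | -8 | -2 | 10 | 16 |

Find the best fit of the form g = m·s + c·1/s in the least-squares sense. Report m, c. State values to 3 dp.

The normal equations are: 57·m + 4·c = 154;  4·m + (193/144)·c = 67/6.
(Σs·s = 57, Σs·1/s = 4, Σ1/s·1/s = 193/144, Σs·g = 154, Σ1/s·g = 67/6.)
det = 57·(193/144) − 4² = 2899/48.
m = (154·(193/144) − 4·(67/6))/(2899/48) = 23290/8697; c = (57·(67/6) − 4·154)/(2899/48) = 984/2899.

m = 2.678, c = 0.339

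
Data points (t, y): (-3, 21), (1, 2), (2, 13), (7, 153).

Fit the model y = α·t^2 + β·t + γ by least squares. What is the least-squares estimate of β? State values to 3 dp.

β = 1.309

Sums needed: Σt^2·t^2 = 2499, Σt^2·t = 325, Σt^2 = 63, Σt·t = 63, Σt = 7, Σ1 = 4.
And Σt^2·y = 7740, Σt·y = 1036, Σy = 189.
AᵀA·[α, β, γ]ᵀ = Aᵀy becomes [[2499, 325, 63]; [325, 63, 7]; [63, 7, 4]]·[α, β, γ]ᵀ = [7740, 1036, 189]ᵀ.
Inverting the 3×3 Gram matrix, [α, β, γ]ᵀ = [36113/12140, 15891/12140, -11487/6070]ᵀ.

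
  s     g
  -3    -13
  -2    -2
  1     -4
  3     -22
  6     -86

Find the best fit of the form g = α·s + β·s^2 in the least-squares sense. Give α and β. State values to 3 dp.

With design matrix M, MᵀM = [[59, 209]; [209, 1475]] and Mᵀg = [-543, -3423]ᵀ.
Eliminating β: 1475·(row 1) − 209·(row 2) gives 43344·α = 1475·(-543) − 209·(-3423) = -85518, so α = -4751/2408.
Then β = ((-3423) − 209·(-4751/2408))/1475 = -4915/2408.

α = -1.973, β = -2.041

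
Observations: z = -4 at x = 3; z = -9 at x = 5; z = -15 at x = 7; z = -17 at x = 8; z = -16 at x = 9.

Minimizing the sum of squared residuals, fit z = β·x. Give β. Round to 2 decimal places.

Setting ∂/∂β … = 0 gives: 228·β = -442.
(Σx·x = 228, Σx·z = -442.)
Hence β = -442 / 228 ≈ -1.9386.

β = -1.94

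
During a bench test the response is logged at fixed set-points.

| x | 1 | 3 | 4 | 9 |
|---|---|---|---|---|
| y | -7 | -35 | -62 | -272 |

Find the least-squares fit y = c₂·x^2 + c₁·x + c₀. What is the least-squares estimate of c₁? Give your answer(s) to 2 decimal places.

c₁ = -2.89

The normal equations are: 6899·c₂ + 821·c₁ + 107·c₀ = -23346;  821·c₂ + 107·c₁ + 17·c₀ = -2808;  107·c₂ + 17·c₁ + 4·c₀ = -376.
(Σx^2·x^2 = 6899, Σx^2·x = 821, Σx^2 = 107, Σx·x = 107, Σx = 17, Σ1 = 4, Σx^2·y = -23346, Σx·y = -2808, Σy = -376.)
Solving the 3×3 system (Gaussian elimination) gives c₂ = -1127/372, c₁ = -1075/372, c₀ = -21/31.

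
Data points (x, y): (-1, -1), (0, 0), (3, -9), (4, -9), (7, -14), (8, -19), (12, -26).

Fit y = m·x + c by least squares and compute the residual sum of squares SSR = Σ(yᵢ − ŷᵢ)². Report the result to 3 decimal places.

Entries of MᵀM: Σx·x = 283, Σx = 33, Σ1 = 7.
And Σx·y = -624, Σy = -78.
So MᵀM·[m, c]ᵀ = Mᵀy: [[283, 33]; [33, 7]]·[m, c]ᵀ = [-624, -78]ᵀ.
Δ = 283·7 − 33² = 892.
m = ((-624)·7 − 33·(-78))/892 = -897/446; c = (283·(-78) − 33·(-624))/892 = -741/446.
Residuals: -301/223, 741/446, -291/223, 315/446, 388/223, -557/446, -91/446; SSR = 2545/223.

SSR = 11.413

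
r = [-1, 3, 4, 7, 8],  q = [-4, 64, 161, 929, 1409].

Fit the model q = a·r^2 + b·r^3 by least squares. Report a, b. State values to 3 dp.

MᵀM·[a, b]ᵀ = Mᵀq reads: 6835·a + 50841·b = 138845;  50841·a + 384619·b = 1052091.
(Σr^2·r^2 = 6835, Σr^2·r^3 = 50841, Σr^3·r^3 = 384619, Σr^2·q = 138845, Σr^3·q = 1052091.)
Determinant 6835·384619 − 50841² = 44063584.
a = (138845·384619 − 50841·1052091)/44063584 = -21733369/11015896; b = (6835·1052091 − 50841·138845)/44063584 = 33005835/11015896.

a = -1.973, b = 2.996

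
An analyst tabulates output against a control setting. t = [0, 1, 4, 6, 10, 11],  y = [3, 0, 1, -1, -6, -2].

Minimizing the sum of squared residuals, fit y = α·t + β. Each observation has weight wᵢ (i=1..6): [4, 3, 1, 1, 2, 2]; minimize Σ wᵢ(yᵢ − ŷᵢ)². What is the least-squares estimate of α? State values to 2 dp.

With design matrix X, XᵀWX = [[497, 55]; [55, 13]] and XᵀWy = [-166, -4]ᵀ.
Δ = 497·13 − 55² = 3436.
α = ((-166)·13 − 55·(-4))/3436 = -969/1718; β = (497·(-4) − 55·(-166))/3436 = 3571/1718.

α = -0.56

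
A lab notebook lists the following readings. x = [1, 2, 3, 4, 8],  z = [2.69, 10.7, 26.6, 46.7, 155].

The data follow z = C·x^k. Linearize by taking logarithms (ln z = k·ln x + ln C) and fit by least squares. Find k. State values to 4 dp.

k = 1.9692

Linearized form: ln z = k·ln x + ln C. From the 5 transformed points,
XᵀX = [[7.9333, 5.2575]; [5.2575, 5]], rhs = [21.0634, 15.5279]ᵀ  (here Σln x = 5.2575, Σ(ln x)² = 7.9333, Σln z = 15.5279, Σln x·ln z = 21.0634).
Slope k = (n·Σln x·ln z − Σln x·Σln z)/(n·Σ(ln x)² − (Σln x)²) = (5·21.0634 − 5.2575·15.5279)/12.0252 = 1.96916; ln C = (Σln z − k·Σln x)/n = 1.03500.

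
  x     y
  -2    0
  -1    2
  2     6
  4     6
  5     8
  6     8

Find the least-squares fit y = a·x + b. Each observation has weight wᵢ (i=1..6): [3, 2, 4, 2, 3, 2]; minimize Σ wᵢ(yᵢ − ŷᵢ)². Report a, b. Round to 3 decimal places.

a = 1.004, b = 2.803

Entries of MᵀWM: Σwᵢ·x·x = 209, Σwᵢ·x = 35, Σwᵢ·1 = 16.
For MᵀWy: Σwᵢ·x·y = 308, Σwᵢ·y = 80.
So MᵀWM·[a, b]ᵀ = MᵀWy: [[209, 35]; [35, 16]]·[a, b]ᵀ = [308, 80]ᵀ.
Eliminating b: 16·(row 1) − 35·(row 2) gives 2119·a = 16·308 − 35·80 = 2128, so a = 2128/2119.
Then b = (80 − 35·(2128/2119))/16 = 5940/2119.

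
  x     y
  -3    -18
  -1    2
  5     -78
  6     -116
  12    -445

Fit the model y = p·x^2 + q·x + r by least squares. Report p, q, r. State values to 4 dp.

Normal-equation sums: Σx^2·x^2 = 22739, Σx^2·x = 2041, Σx^2 = 215, Σx·x = 215, Σx = 19, Σ1 = 5.
Right-hand side: Σx^2·y = -70366, Σx·y = -6374, Σy = -655.
Solving the 3×3 system (Gaussian elimination) gives p = -20769/7006, q = -213935/119102, r = 196365/59551.

p = -2.9645, q = -1.7962, r = 3.2974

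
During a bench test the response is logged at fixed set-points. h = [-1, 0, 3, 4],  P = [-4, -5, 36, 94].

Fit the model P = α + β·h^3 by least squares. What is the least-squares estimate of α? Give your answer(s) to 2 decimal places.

α = -4.05

Forming XᵀX = [[4, 90]; [90, 4826]] and XᵀP = [121, 6992]ᵀ gives XᵀX·[α, β]ᵀ = XᵀP.
Eliminating β: 4826·(row 1) − 90·(row 2) gives 11204·α = 4826·121 − 90·6992 = -45334, so α = -22667/5602.
Then β = (6992 − 90·(-22667/5602))/4826 = 8539/5602.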